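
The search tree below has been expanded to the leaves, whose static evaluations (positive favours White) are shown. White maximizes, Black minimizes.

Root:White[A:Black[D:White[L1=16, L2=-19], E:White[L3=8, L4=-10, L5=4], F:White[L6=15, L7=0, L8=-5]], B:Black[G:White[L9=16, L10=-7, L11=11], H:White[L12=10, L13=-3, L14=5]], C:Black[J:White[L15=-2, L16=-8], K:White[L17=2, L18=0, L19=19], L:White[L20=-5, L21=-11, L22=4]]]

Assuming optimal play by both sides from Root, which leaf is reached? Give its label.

D (White): max(16, -19) = 16
E (White): max(8, -10, 4) = 8
F (White): max(15, 0, -5) = 15
A (Black): min(16, 8, 15) = 8
G (White): max(16, -7, 11) = 16
H (White): max(10, -3, 5) = 10
B (Black): min(16, 10) = 10
J (White): max(-2, -8) = -2
K (White): max(2, 0, 19) = 19
L (White): max(-5, -11, 4) = 4
C (Black): min(-2, 19, 4) = -2
Root (White): max(8, 10, -2) = 10
At Root, White picks B (highest: 10).
At B, Black picks H (lowest: 10).
At H, White picks L12 (highest: 10).
Terminal value 10.

L12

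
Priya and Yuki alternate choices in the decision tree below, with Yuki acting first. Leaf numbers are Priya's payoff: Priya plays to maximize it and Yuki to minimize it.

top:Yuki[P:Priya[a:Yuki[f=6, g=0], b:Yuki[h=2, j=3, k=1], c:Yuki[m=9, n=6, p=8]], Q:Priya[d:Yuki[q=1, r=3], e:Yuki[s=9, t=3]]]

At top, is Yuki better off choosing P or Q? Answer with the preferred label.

Q

a (Yuki): min(6, 0) = 0
b (Yuki): min(2, 3, 1) = 1
c (Yuki): min(9, 6, 8) = 6
P (Priya): max(0, 1, 6) = 6
d (Yuki): min(1, 3) = 1
e (Yuki): min(9, 3) = 3
Q (Priya): max(1, 3) = 3
Yuki prefers the lower value; P=6, Q=3. Q is better since 3 < 6.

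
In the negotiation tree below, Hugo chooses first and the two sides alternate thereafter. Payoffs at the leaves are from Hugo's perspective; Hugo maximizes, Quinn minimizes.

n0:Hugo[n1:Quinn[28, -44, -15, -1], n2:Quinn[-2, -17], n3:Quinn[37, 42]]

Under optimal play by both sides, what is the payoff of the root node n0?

37

n1 (Quinn): min(28, -44, -15, -1) = -44
n2 (Quinn): min(-2, -17) = -17
n3 (Quinn): min(37, 42) = 37
n0 (Hugo): max(-44, -17, 37) = 37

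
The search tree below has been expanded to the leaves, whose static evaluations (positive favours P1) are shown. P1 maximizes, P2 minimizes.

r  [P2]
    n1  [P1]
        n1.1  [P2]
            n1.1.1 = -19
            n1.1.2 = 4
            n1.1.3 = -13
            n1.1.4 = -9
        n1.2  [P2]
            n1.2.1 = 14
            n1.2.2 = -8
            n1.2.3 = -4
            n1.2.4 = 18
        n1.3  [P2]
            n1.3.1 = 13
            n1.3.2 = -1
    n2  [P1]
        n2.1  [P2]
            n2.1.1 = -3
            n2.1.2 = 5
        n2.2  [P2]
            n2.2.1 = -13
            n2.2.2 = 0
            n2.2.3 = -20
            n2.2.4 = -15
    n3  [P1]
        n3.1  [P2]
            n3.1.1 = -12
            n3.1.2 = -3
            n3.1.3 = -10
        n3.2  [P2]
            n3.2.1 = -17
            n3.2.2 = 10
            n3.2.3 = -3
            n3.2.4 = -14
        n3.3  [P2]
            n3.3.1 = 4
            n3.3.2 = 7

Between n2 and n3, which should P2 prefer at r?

n2.1 (P2): min(-3, 5) = -3
n2.2 (P2): min(-13, 0, -20, -15) = -20
n2 (P1): max(-3, -20) = -3
n3.1 (P2): min(-12, -3, -10) = -12
n3.2 (P2): min(-17, 10, -3, -14) = -17
n3.3 (P2): min(4, 7) = 4
n3 (P1): max(-12, -17, 4) = 4
P2 prefers the lower value; n2=-3, n3=4. n2 is better since -3 < 4.

n2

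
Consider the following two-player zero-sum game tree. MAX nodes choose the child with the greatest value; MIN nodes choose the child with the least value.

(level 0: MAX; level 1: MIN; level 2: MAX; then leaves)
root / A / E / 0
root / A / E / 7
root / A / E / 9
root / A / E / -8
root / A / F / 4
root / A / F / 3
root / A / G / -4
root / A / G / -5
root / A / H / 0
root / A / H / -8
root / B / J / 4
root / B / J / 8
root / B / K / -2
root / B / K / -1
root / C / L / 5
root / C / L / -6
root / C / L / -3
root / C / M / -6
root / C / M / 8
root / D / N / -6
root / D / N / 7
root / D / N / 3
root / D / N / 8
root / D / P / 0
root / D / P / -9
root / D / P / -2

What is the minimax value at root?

E (MAX): max(0, 7, 9, -8) = 9
F (MAX): max(4, 3) = 4
G (MAX): max(-4, -5) = -4
H (MAX): max(0, -8) = 0
A (MIN): min(9, 4, -4, 0) = -4
J (MAX): max(4, 8) = 8
K (MAX): max(-2, -1) = -1
B (MIN): min(8, -1) = -1
L (MAX): max(5, -6, -3) = 5
M (MAX): max(-6, 8) = 8
C (MIN): min(5, 8) = 5
N (MAX): max(-6, 7, 3, 8) = 8
P (MAX): max(0, -9, -2) = 0
D (MIN): min(8, 0) = 0
root (MAX): max(-4, -1, 5, 0) = 5

5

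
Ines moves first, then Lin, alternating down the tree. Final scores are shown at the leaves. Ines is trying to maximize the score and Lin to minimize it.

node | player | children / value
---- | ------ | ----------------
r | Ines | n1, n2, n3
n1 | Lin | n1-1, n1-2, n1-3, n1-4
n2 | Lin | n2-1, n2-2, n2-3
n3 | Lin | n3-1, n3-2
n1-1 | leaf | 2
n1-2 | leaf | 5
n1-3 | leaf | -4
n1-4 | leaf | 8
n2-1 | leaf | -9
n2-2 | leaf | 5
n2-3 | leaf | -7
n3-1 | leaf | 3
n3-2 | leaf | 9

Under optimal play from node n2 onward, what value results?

-9

n2 (Lin): min(-9, 5, -7) = -9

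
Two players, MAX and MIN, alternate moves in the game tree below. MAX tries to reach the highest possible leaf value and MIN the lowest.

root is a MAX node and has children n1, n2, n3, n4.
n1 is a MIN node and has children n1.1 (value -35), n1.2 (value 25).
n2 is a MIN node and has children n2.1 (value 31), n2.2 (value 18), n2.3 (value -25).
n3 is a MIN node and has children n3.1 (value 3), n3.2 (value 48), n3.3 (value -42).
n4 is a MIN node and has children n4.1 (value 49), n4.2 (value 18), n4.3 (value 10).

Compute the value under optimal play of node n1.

n1 (MIN): min(-35, 25) = -35

-35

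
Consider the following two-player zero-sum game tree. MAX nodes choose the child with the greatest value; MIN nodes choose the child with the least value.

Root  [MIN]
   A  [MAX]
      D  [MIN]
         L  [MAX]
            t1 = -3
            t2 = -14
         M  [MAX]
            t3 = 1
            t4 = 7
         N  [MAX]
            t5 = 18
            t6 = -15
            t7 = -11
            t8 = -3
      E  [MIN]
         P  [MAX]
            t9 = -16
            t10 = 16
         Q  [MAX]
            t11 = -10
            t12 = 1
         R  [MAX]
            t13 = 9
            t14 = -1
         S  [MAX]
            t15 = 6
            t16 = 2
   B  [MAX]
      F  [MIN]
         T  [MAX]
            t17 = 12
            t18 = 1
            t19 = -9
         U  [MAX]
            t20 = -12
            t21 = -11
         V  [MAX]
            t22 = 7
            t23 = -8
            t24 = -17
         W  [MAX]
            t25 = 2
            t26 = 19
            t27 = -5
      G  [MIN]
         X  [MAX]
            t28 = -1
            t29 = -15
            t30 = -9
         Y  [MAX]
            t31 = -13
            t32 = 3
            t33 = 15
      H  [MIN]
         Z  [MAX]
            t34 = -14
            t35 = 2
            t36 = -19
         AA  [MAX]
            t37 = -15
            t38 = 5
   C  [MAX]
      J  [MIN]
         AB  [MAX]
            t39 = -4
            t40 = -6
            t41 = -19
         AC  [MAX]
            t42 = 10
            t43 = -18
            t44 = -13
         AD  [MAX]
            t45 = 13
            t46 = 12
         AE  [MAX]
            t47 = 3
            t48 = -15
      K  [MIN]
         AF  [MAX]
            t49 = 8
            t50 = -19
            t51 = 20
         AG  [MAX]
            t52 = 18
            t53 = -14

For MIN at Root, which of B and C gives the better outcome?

B

T (MAX): max(12, 1, -9) = 12
U (MAX): max(-12, -11) = -11
V (MAX): max(7, -8, -17) = 7
W (MAX): max(2, 19, -5) = 19
F (MIN): min(12, -11, 7, 19) = -11
X (MAX): max(-1, -15, -9) = -1
Y (MAX): max(-13, 3, 15) = 15
G (MIN): min(-1, 15) = -1
Z (MAX): max(-14, 2, -19) = 2
AA (MAX): max(-15, 5) = 5
H (MIN): min(2, 5) = 2
B (MAX): max(-11, -1, 2) = 2
AB (MAX): max(-4, -6, -19) = -4
AC (MAX): max(10, -18, -13) = 10
AD (MAX): max(13, 12) = 13
AE (MAX): max(3, -15) = 3
J (MIN): min(-4, 10, 13, 3) = -4
AF (MAX): max(8, -19, 20) = 20
AG (MAX): max(18, -14) = 18
K (MIN): min(20, 18) = 18
C (MAX): max(-4, 18) = 18
MIN prefers the lower value; B=2, C=18. B is better since 2 < 18.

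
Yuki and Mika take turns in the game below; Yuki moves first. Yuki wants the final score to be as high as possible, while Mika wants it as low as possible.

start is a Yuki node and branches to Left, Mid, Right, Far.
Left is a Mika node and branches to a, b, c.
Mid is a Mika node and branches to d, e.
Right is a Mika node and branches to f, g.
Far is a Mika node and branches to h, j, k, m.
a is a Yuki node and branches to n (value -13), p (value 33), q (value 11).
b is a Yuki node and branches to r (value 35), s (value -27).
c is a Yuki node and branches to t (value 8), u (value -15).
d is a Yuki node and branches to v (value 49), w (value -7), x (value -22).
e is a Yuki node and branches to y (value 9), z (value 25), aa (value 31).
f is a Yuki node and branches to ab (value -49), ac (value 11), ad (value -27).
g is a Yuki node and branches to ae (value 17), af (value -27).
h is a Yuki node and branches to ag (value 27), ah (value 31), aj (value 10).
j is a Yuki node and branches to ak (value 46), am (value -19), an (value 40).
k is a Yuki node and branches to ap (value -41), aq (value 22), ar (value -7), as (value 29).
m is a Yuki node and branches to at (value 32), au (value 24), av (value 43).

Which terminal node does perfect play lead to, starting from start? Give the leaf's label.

a (Yuki): max(-13, 33, 11) = 33
b (Yuki): max(35, -27) = 35
c (Yuki): max(8, -15) = 8
Left (Mika): min(33, 35, 8) = 8
d (Yuki): max(49, -7, -22) = 49
e (Yuki): max(9, 25, 31) = 31
Mid (Mika): min(49, 31) = 31
f (Yuki): max(-49, 11, -27) = 11
g (Yuki): max(17, -27) = 17
Right (Mika): min(11, 17) = 11
h (Yuki): max(27, 31, 10) = 31
j (Yuki): max(46, -19, 40) = 46
k (Yuki): max(-41, 22, -7, 29) = 29
m (Yuki): max(32, 24, 43) = 43
Far (Mika): min(31, 46, 29, 43) = 29
start (Yuki): max(8, 31, 11, 29) = 31
At start, Yuki picks Mid (highest: 31).
At Mid, Mika picks e (lowest: 31).
At e, Yuki picks aa (highest: 31).
Terminal value 31.

aa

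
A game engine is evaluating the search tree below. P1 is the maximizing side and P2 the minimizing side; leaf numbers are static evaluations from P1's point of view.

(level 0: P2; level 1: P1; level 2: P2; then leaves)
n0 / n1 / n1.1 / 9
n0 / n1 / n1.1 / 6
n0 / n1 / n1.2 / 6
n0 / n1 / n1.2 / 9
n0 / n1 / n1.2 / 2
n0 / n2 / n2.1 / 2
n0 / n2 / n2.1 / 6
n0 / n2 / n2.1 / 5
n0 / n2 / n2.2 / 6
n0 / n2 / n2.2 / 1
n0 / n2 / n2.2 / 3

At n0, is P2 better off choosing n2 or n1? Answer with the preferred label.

n2.1 (P2): min(2, 6, 5) = 2
n2.2 (P2): min(6, 1, 3) = 1
n2 (P1): max(2, 1) = 2
n1.1 (P2): min(9, 6) = 6
n1.2 (P2): min(6, 9, 2) = 2
n1 (P1): max(6, 2) = 6
P2 prefers the lower value; n2=2, n1=6. n2 is better since 2 < 6.

n2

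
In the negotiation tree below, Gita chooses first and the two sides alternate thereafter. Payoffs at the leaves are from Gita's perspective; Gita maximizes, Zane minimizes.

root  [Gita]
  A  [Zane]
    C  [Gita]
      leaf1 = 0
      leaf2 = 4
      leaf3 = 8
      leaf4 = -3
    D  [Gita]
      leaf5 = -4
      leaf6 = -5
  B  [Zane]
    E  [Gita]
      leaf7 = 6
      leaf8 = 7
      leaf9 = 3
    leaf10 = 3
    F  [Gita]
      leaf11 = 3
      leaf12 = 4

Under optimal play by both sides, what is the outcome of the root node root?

C (Gita): max(0, 4, 8, -3) = 8
D (Gita): max(-4, -5) = -4
A (Zane): min(8, -4) = -4
E (Gita): max(6, 7, 3) = 7
F (Gita): max(3, 4) = 4
B (Zane): min(7, 3, 4) = 3
root (Gita): max(-4, 3) = 3

3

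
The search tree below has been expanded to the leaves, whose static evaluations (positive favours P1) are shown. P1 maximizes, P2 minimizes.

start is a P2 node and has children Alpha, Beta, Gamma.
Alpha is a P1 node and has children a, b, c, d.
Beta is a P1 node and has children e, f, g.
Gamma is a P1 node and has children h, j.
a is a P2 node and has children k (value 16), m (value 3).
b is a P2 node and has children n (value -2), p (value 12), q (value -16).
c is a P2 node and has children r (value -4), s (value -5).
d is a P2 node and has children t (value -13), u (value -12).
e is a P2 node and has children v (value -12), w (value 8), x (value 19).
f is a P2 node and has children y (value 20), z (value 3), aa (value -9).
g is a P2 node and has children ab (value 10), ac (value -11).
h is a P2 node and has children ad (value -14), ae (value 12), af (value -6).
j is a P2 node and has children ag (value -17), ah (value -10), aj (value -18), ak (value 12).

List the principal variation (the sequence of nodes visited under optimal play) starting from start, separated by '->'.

a (P2): min(16, 3) = 3
b (P2): min(-2, 12, -16) = -16
c (P2): min(-4, -5) = -5
d (P2): min(-13, -12) = -13
Alpha (P1): max(3, -16, -5, -13) = 3
e (P2): min(-12, 8, 19) = -12
f (P2): min(20, 3, -9) = -9
g (P2): min(10, -11) = -11
Beta (P1): max(-12, -9, -11) = -9
h (P2): min(-14, 12, -6) = -14
j (P2): min(-17, -10, -18, 12) = -18
Gamma (P1): max(-14, -18) = -14
start (P2): min(3, -9, -14) = -14
At start, P2 picks Gamma (lowest: -14).
At Gamma, P1 picks h (highest: -14).
At h, P2 picks ad (lowest: -14).
Terminal value -14.

start -> Gamma -> h -> ad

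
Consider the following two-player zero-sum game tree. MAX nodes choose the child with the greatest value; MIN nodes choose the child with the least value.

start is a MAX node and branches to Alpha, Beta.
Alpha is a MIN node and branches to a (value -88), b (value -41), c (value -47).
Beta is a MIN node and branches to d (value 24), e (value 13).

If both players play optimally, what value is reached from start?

13

Alpha (MIN): min(-88, -41, -47) = -88
Beta (MIN): min(24, 13) = 13
start (MAX): max(-88, 13) = 13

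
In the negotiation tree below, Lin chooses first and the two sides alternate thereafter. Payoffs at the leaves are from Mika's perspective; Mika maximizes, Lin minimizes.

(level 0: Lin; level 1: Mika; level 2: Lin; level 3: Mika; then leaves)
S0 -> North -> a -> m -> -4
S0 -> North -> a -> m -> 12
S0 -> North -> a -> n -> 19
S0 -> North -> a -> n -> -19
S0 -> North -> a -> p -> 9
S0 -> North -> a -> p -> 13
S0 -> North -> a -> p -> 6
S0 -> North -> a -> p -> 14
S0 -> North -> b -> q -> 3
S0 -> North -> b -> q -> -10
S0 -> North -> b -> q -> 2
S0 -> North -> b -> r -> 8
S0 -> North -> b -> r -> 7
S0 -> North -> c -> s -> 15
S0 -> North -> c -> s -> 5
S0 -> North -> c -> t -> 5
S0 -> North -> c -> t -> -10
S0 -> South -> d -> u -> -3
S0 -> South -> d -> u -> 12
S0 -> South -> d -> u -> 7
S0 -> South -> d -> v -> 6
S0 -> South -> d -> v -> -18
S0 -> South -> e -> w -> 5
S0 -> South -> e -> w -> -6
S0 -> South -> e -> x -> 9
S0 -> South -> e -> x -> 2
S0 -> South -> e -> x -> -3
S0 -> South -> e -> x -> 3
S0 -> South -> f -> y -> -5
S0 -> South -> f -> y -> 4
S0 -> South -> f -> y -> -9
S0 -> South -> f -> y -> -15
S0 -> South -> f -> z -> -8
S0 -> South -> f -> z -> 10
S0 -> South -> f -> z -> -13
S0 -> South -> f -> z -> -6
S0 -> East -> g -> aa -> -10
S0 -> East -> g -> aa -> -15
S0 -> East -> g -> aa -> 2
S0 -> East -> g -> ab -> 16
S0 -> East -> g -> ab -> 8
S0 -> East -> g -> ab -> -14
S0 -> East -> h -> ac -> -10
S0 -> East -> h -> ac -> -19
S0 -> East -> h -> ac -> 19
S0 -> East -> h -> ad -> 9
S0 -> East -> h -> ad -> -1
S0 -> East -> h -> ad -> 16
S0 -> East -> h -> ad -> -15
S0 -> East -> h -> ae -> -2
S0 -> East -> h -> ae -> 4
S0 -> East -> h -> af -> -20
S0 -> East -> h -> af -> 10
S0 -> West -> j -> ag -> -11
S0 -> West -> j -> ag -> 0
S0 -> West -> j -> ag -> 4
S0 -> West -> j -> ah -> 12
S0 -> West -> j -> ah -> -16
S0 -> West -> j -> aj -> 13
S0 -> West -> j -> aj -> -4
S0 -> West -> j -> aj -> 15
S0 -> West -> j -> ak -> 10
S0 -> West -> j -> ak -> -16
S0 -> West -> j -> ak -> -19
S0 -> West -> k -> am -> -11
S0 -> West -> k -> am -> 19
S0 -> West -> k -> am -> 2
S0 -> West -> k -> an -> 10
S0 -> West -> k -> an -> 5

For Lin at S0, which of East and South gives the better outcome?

aa (Mika): max(-10, -15, 2) = 2
ab (Mika): max(16, 8, -14) = 16
g (Lin): min(2, 16) = 2
ac (Mika): max(-10, -19, 19) = 19
ad (Mika): max(9, -1, 16, -15) = 16
ae (Mika): max(-2, 4) = 4
af (Mika): max(-20, 10) = 10
h (Lin): min(19, 16, 4, 10) = 4
East (Mika): max(2, 4) = 4
u (Mika): max(-3, 12, 7) = 12
v (Mika): max(6, -18) = 6
d (Lin): min(12, 6) = 6
w (Mika): max(5, -6) = 5
x (Mika): max(9, 2, -3, 3) = 9
e (Lin): min(5, 9) = 5
y (Mika): max(-5, 4, -9, -15) = 4
z (Mika): max(-8, 10, -13, -6) = 10
f (Lin): min(4, 10) = 4
South (Mika): max(6, 5, 4) = 6
Lin prefers the lower value; East=4, South=6. East is better since 4 < 6.

East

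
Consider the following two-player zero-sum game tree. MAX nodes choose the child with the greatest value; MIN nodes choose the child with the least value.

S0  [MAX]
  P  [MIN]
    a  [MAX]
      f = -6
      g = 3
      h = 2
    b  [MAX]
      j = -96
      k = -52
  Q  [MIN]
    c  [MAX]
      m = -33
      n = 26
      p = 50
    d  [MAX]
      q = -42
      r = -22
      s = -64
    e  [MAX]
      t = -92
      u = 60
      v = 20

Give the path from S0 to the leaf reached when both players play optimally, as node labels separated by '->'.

S0 -> Q -> d -> r

a (MAX): max(-6, 3, 2) = 3
b (MAX): max(-96, -52) = -52
P (MIN): min(3, -52) = -52
c (MAX): max(-33, 26, 50) = 50
d (MAX): max(-42, -22, -64) = -22
e (MAX): max(-92, 60, 20) = 60
Q (MIN): min(50, -22, 60) = -22
S0 (MAX): max(-52, -22) = -22
At S0, MAX picks Q (highest: -22).
At Q, MIN picks d (lowest: -22).
At d, MAX picks r (highest: -22).
Terminal value -22.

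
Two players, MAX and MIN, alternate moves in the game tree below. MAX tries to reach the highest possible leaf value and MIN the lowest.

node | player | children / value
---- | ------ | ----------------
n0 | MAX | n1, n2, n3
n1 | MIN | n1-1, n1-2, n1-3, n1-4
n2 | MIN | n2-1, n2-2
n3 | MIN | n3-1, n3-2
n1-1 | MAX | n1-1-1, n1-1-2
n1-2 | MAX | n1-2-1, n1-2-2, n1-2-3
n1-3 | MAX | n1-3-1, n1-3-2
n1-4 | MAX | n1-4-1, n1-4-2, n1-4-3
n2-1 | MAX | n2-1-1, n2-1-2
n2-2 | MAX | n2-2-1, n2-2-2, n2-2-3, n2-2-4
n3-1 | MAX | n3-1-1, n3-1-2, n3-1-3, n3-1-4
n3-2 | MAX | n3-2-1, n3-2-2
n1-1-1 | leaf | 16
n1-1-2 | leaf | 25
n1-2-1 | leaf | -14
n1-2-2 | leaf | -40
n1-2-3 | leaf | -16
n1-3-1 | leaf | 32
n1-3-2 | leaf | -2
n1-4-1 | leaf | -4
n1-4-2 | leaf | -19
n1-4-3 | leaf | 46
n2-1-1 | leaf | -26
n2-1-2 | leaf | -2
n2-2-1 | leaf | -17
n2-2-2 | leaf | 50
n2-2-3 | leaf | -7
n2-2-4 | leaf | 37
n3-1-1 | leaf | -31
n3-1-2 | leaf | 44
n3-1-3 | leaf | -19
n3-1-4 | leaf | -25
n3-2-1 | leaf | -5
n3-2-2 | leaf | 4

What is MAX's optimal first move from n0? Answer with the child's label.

n1-1 (MAX): max(16, 25) = 25
n1-2 (MAX): max(-14, -40, -16) = -14
n1-3 (MAX): max(32, -2) = 32
n1-4 (MAX): max(-4, -19, 46) = 46
n1 (MIN): min(25, -14, 32, 46) = -14
n2-1 (MAX): max(-26, -2) = -2
n2-2 (MAX): max(-17, 50, -7, 37) = 50
n2 (MIN): min(-2, 50) = -2
n3-1 (MAX): max(-31, 44, -19, -25) = 44
n3-2 (MAX): max(-5, 4) = 4
n3 (MIN): min(44, 4) = 4
n0 (MAX): max(-14, -2, 4) = 4
MAX at n0 wants the highest of {n1=-14, n2=-2, n3=4}, so chooses n3.

n3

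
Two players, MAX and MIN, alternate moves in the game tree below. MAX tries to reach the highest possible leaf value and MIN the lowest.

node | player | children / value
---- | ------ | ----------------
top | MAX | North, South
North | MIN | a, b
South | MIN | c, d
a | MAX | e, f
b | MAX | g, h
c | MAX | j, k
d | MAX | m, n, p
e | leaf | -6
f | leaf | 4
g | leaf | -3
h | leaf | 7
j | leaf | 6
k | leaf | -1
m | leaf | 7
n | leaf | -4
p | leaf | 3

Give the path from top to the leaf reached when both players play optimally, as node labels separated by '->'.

a (MAX): max(-6, 4) = 4
b (MAX): max(-3, 7) = 7
North (MIN): min(4, 7) = 4
c (MAX): max(6, -1) = 6
d (MAX): max(7, -4, 3) = 7
South (MIN): min(6, 7) = 6
top (MAX): max(4, 6) = 6
At top, MAX picks South (highest: 6).
At South, MIN picks c (lowest: 6).
At c, MAX picks j (highest: 6).
Terminal value 6.

top -> South -> c -> j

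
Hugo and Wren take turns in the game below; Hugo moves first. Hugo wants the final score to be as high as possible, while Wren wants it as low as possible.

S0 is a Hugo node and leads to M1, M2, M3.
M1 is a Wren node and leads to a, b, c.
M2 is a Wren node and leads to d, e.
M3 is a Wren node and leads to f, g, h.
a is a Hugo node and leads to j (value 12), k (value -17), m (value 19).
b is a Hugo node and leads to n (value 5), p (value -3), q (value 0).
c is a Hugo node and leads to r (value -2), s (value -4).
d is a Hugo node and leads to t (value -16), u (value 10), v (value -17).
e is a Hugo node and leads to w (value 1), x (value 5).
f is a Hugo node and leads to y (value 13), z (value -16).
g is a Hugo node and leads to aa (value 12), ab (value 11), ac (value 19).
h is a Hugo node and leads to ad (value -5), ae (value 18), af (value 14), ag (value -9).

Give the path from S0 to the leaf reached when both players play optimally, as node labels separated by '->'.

a (Hugo): max(12, -17, 19) = 19
b (Hugo): max(5, -3, 0) = 5
c (Hugo): max(-2, -4) = -2
M1 (Wren): min(19, 5, -2) = -2
d (Hugo): max(-16, 10, -17) = 10
e (Hugo): max(1, 5) = 5
M2 (Wren): min(10, 5) = 5
f (Hugo): max(13, -16) = 13
g (Hugo): max(12, 11, 19) = 19
h (Hugo): max(-5, 18, 14, -9) = 18
M3 (Wren): min(13, 19, 18) = 13
S0 (Hugo): max(-2, 5, 13) = 13
At S0, Hugo picks M3 (highest: 13).
At M3, Wren picks f (lowest: 13).
At f, Hugo picks y (highest: 13).
Terminal value 13.

S0 -> M3 -> f -> y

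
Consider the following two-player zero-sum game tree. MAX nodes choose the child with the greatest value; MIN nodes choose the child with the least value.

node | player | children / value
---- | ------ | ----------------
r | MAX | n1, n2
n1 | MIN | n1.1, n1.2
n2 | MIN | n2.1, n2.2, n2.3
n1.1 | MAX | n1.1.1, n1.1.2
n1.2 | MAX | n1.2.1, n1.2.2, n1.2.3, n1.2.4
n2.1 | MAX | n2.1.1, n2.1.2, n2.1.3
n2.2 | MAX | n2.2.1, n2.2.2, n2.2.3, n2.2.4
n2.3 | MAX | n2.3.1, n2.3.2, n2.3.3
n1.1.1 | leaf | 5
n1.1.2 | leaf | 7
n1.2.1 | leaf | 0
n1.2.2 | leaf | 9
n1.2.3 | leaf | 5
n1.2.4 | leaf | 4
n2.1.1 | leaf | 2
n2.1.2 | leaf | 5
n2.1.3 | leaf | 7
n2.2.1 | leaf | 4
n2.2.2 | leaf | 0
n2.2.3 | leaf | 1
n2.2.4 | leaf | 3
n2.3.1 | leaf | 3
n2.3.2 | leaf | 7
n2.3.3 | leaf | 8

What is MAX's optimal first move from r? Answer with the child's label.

n1.1 (MAX): max(5, 7) = 7
n1.2 (MAX): max(0, 9, 5, 4) = 9
n1 (MIN): min(7, 9) = 7
n2.1 (MAX): max(2, 5, 7) = 7
n2.2 (MAX): max(4, 0, 1, 3) = 4
n2.3 (MAX): max(3, 7, 8) = 8
n2 (MIN): min(7, 4, 8) = 4
r (MAX): max(7, 4) = 7
MAX at r wants the highest of {n1=7, n2=4}, so chooses n1.

n1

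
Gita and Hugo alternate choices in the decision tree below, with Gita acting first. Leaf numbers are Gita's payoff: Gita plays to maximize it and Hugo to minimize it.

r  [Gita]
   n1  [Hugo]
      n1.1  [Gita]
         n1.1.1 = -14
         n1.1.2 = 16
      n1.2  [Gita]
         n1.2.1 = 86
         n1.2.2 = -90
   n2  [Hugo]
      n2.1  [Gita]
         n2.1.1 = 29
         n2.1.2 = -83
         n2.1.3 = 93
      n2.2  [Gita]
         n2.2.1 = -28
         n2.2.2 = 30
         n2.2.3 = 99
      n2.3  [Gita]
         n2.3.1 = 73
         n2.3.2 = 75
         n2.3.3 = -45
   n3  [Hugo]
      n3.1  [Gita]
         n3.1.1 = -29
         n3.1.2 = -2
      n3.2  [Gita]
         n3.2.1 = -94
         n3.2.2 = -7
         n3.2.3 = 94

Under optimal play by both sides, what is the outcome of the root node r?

75

n1.1 (Gita): max(-14, 16) = 16
n1.2 (Gita): max(86, -90) = 86
n1 (Hugo): min(16, 86) = 16
n2.1 (Gita): max(29, -83, 93) = 93
n2.2 (Gita): max(-28, 30, 99) = 99
n2.3 (Gita): max(73, 75, -45) = 75
n2 (Hugo): min(93, 99, 75) = 75
n3.1 (Gita): max(-29, -2) = -2
n3.2 (Gita): max(-94, -7, 94) = 94
n3 (Hugo): min(-2, 94) = -2
r (Gita): max(16, 75, -2) = 75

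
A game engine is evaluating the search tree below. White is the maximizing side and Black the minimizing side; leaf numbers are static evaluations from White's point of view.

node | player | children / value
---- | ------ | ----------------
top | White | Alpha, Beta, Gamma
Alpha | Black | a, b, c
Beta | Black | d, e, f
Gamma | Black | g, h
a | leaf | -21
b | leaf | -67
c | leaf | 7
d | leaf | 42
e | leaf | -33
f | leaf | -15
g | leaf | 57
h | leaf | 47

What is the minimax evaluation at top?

47

Alpha (Black): min(-21, -67, 7) = -67
Beta (Black): min(42, -33, -15) = -33
Gamma (Black): min(57, 47) = 47
top (White): max(-67, -33, 47) = 47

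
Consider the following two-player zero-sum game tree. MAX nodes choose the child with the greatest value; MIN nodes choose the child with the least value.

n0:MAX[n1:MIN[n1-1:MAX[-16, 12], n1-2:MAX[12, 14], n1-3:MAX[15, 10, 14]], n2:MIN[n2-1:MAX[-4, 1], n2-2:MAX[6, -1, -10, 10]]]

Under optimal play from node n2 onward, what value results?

n2-1 (MAX): max(-4, 1) = 1
n2-2 (MAX): max(6, -1, -10, 10) = 10
n2 (MIN): min(1, 10) = 1

1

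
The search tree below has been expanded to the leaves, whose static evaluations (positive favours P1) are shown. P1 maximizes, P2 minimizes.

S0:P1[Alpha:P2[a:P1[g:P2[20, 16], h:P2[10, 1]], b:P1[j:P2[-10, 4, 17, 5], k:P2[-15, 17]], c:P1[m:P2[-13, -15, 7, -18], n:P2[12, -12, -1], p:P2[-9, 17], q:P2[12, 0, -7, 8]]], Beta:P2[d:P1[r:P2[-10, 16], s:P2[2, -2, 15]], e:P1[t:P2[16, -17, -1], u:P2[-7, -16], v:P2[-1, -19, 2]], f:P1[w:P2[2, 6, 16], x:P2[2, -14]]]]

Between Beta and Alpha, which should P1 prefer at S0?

r (P2): min(-10, 16) = -10
s (P2): min(2, -2, 15) = -2
d (P1): max(-10, -2) = -2
t (P2): min(16, -17, -1) = -17
u (P2): min(-7, -16) = -16
v (P2): min(-1, -19, 2) = -19
e (P1): max(-17, -16, -19) = -16
w (P2): min(2, 6, 16) = 2
x (P2): min(2, -14) = -14
f (P1): max(2, -14) = 2
Beta (P2): min(-2, -16, 2) = -16
g (P2): min(20, 16) = 16
h (P2): min(10, 1) = 1
a (P1): max(16, 1) = 16
j (P2): min(-10, 4, 17, 5) = -10
k (P2): min(-15, 17) = -15
b (P1): max(-10, -15) = -10
m (P2): min(-13, -15, 7, -18) = -18
n (P2): min(12, -12, -1) = -12
p (P2): min(-9, 17) = -9
q (P2): min(12, 0, -7, 8) = -7
c (P1): max(-18, -12, -9, -7) = -7
Alpha (P2): min(16, -10, -7) = -10
P1 prefers the higher value; Beta=-16, Alpha=-10. Alpha is better since -10 > -16.

Alpha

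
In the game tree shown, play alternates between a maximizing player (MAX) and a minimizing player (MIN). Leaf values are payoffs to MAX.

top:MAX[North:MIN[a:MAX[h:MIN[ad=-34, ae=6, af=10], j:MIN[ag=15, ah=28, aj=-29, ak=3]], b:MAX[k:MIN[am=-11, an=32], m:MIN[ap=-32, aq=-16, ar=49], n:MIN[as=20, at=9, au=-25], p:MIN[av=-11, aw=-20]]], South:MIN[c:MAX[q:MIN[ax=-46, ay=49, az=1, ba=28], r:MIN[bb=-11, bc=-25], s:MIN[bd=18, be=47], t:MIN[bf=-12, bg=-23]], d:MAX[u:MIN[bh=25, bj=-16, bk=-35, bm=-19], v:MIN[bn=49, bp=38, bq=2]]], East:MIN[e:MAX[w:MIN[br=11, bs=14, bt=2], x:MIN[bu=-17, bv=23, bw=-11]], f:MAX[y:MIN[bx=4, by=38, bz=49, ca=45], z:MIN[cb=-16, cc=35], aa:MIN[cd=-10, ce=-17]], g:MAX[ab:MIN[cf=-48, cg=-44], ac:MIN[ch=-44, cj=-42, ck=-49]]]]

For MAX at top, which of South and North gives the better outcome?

South

q (MIN): min(-46, 49, 1, 28) = -46
r (MIN): min(-11, -25) = -25
s (MIN): min(18, 47) = 18
t (MIN): min(-12, -23) = -23
c (MAX): max(-46, -25, 18, -23) = 18
u (MIN): min(25, -16, -35, -19) = -35
v (MIN): min(49, 38, 2) = 2
d (MAX): max(-35, 2) = 2
South (MIN): min(18, 2) = 2
h (MIN): min(-34, 6, 10) = -34
j (MIN): min(15, 28, -29, 3) = -29
a (MAX): max(-34, -29) = -29
k (MIN): min(-11, 32) = -11
m (MIN): min(-32, -16, 49) = -32
n (MIN): min(20, 9, -25) = -25
p (MIN): min(-11, -20) = -20
b (MAX): max(-11, -32, -25, -20) = -11
North (MIN): min(-29, -11) = -29
MAX prefers the higher value; South=2, North=-29. South is better since 2 > -29.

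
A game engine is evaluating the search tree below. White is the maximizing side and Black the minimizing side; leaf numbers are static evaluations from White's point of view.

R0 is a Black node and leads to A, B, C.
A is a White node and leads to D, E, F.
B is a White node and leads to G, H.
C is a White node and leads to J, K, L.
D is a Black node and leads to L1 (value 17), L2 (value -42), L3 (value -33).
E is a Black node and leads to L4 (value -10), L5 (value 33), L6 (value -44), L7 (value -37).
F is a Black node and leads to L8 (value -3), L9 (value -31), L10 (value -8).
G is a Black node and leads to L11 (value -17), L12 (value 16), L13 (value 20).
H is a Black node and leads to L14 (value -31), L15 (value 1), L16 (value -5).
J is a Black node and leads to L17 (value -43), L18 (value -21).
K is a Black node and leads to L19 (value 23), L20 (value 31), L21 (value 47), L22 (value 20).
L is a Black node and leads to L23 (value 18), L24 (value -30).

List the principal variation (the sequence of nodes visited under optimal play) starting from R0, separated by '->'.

D (Black): min(17, -42, -33) = -42
E (Black): min(-10, 33, -44, -37) = -44
F (Black): min(-3, -31, -8) = -31
A (White): max(-42, -44, -31) = -31
G (Black): min(-17, 16, 20) = -17
H (Black): min(-31, 1, -5) = -31
B (White): max(-17, -31) = -17
J (Black): min(-43, -21) = -43
K (Black): min(23, 31, 47, 20) = 20
L (Black): min(18, -30) = -30
C (White): max(-43, 20, -30) = 20
R0 (Black): min(-31, -17, 20) = -31
At R0, Black picks A (lowest: -31).
At A, White picks F (highest: -31).
At F, Black picks L9 (lowest: -31).
Terminal value -31.

R0 -> A -> F -> L9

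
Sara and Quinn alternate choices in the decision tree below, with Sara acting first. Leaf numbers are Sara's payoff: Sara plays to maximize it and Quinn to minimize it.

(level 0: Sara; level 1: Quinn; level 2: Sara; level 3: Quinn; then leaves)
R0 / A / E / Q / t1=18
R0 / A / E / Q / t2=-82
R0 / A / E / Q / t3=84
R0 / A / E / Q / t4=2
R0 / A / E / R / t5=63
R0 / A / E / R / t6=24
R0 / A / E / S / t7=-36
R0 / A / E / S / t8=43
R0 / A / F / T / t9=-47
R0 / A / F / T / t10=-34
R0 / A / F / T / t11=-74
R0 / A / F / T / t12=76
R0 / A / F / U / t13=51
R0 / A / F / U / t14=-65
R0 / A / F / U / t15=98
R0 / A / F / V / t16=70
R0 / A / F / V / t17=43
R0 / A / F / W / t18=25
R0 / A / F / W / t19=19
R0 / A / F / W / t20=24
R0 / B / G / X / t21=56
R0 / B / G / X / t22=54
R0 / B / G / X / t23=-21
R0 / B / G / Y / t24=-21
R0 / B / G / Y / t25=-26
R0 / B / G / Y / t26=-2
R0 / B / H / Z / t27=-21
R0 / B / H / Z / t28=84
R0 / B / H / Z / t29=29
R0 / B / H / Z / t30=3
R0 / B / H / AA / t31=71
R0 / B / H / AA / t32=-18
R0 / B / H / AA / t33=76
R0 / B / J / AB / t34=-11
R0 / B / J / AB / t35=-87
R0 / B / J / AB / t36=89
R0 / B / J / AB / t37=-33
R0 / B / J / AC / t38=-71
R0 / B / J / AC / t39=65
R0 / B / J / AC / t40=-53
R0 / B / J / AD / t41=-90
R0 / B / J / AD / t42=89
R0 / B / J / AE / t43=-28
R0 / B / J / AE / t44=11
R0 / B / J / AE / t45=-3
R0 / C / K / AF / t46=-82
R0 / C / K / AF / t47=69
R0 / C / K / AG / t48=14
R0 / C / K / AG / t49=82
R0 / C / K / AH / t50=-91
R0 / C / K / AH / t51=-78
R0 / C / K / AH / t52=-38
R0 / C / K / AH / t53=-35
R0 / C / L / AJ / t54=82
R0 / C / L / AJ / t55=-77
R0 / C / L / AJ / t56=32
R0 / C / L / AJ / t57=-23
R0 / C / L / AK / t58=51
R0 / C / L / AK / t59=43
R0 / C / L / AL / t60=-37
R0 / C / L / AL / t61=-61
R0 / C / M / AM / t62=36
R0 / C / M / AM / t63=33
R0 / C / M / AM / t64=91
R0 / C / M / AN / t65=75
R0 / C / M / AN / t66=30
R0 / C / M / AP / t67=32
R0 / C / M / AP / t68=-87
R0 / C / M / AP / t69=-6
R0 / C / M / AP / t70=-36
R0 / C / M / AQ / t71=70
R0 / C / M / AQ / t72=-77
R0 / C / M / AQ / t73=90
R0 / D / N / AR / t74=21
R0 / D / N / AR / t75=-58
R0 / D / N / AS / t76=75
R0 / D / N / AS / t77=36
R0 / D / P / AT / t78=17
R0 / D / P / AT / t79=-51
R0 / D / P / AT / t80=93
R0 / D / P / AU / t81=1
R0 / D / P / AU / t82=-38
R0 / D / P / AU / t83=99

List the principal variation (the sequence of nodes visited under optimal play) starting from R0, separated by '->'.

R0 -> A -> E -> R -> t6

Q (Quinn): min(18, -82, 84, 2) = -82
R (Quinn): min(63, 24) = 24
S (Quinn): min(-36, 43) = -36
E (Sara): max(-82, 24, -36) = 24
T (Quinn): min(-47, -34, -74, 76) = -74
U (Quinn): min(51, -65, 98) = -65
V (Quinn): min(70, 43) = 43
W (Quinn): min(25, 19, 24) = 19
F (Sara): max(-74, -65, 43, 19) = 43
A (Quinn): min(24, 43) = 24
X (Quinn): min(56, 54, -21) = -21
Y (Quinn): min(-21, -26, -2) = -26
G (Sara): max(-21, -26) = -21
Z (Quinn): min(-21, 84, 29, 3) = -21
AA (Quinn): min(71, -18, 76) = -18
H (Sara): max(-21, -18) = -18
AB (Quinn): min(-11, -87, 89, -33) = -87
AC (Quinn): min(-71, 65, -53) = -71
AD (Quinn): min(-90, 89) = -90
AE (Quinn): min(-28, 11, -3) = -28
J (Sara): max(-87, -71, -90, -28) = -28
B (Quinn): min(-21, -18, -28) = -28
AF (Quinn): min(-82, 69) = -82
AG (Quinn): min(14, 82) = 14
AH (Quinn): min(-91, -78, -38, -35) = -91
K (Sara): max(-82, 14, -91) = 14
AJ (Quinn): min(82, -77, 32, -23) = -77
AK (Quinn): min(51, 43) = 43
AL (Quinn): min(-37, -61) = -61
L (Sara): max(-77, 43, -61) = 43
AM (Quinn): min(36, 33, 91) = 33
AN (Quinn): min(75, 30) = 30
AP (Quinn): min(32, -87, -6, -36) = -87
AQ (Quinn): min(70, -77, 90) = -77
M (Sara): max(33, 30, -87, -77) = 33
C (Quinn): min(14, 43, 33) = 14
AR (Quinn): min(21, -58) = -58
AS (Quinn): min(75, 36) = 36
N (Sara): max(-58, 36) = 36
AT (Quinn): min(17, -51, 93) = -51
AU (Quinn): min(1, -38, 99) = -38
P (Sara): max(-51, -38) = -38
D (Quinn): min(36, -38) = -38
R0 (Sara): max(24, -28, 14, -38) = 24
At R0, Sara picks A (highest: 24).
At A, Quinn picks E (lowest: 24).
At E, Sara picks R (highest: 24).
At R, Quinn picks t6 (lowest: 24).
Terminal value 24.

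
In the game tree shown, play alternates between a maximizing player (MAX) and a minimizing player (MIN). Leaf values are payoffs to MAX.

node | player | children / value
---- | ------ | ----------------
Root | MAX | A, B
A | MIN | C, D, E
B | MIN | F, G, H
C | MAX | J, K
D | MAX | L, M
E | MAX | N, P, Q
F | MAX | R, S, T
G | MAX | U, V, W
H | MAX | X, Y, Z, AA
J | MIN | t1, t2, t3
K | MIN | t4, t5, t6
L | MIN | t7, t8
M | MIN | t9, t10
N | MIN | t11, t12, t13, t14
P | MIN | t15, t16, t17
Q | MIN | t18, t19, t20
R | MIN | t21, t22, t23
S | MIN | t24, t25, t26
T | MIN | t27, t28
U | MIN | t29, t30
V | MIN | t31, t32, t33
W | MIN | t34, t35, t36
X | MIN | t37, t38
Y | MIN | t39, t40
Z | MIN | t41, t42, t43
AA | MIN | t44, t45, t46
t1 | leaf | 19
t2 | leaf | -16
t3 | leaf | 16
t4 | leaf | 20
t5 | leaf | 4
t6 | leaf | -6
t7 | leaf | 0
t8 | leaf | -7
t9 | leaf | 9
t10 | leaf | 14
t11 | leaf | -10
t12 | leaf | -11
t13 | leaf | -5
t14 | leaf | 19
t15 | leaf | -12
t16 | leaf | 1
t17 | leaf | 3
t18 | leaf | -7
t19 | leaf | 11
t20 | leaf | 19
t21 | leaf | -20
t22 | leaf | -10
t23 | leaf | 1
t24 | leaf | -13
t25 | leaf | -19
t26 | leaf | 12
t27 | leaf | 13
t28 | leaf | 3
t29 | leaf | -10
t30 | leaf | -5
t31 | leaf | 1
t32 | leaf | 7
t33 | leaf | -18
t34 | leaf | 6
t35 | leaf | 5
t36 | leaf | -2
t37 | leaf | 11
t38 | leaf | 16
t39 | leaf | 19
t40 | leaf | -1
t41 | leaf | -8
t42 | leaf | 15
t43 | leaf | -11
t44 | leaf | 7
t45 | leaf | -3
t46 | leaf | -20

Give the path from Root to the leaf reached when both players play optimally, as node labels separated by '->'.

J (MIN): min(19, -16, 16) = -16
K (MIN): min(20, 4, -6) = -6
C (MAX): max(-16, -6) = -6
L (MIN): min(0, -7) = -7
M (MIN): min(9, 14) = 9
D (MAX): max(-7, 9) = 9
N (MIN): min(-10, -11, -5, 19) = -11
P (MIN): min(-12, 1, 3) = -12
Q (MIN): min(-7, 11, 19) = -7
E (MAX): max(-11, -12, -7) = -7
A (MIN): min(-6, 9, -7) = -7
R (MIN): min(-20, -10, 1) = -20
S (MIN): min(-13, -19, 12) = -19
T (MIN): min(13, 3) = 3
F (MAX): max(-20, -19, 3) = 3
U (MIN): min(-10, -5) = -10
V (MIN): min(1, 7, -18) = -18
W (MIN): min(6, 5, -2) = -2
G (MAX): max(-10, -18, -2) = -2
X (MIN): min(11, 16) = 11
Y (MIN): min(19, -1) = -1
Z (MIN): min(-8, 15, -11) = -11
AA (MIN): min(7, -3, -20) = -20
H (MAX): max(11, -1, -11, -20) = 11
B (MIN): min(3, -2, 11) = -2
Root (MAX): max(-7, -2) = -2
At Root, MAX picks B (highest: -2).
At B, MIN picks G (lowest: -2).
At G, MAX picks W (highest: -2).
At W, MIN picks t36 (lowest: -2).
Terminal value -2.

Root -> B -> G -> W -> t36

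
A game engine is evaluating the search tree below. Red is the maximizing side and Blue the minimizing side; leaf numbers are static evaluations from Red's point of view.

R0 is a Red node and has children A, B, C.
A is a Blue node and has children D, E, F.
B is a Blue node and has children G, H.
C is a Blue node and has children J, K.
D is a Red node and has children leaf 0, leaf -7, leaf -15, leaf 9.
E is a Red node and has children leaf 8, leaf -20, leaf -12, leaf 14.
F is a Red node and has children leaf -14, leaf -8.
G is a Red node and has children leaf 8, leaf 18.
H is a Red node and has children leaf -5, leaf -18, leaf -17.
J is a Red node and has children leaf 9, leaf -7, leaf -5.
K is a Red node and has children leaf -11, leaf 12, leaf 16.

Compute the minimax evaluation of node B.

-5

G (Red): max(8, 18) = 18
H (Red): max(-5, -18, -17) = -5
B (Blue): min(18, -5) = -5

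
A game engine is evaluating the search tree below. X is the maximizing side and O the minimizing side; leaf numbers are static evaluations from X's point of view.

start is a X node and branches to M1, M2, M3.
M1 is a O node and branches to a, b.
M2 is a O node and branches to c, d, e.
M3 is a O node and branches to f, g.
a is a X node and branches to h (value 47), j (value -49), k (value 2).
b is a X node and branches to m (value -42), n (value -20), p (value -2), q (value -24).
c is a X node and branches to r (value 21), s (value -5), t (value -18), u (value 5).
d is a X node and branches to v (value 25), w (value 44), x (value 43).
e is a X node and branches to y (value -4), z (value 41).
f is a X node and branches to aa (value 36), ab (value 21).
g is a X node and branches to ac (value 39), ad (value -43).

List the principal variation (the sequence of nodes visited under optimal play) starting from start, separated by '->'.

start -> M3 -> f -> aa

a (X): max(47, -49, 2) = 47
b (X): max(-42, -20, -2, -24) = -2
M1 (O): min(47, -2) = -2
c (X): max(21, -5, -18, 5) = 21
d (X): max(25, 44, 43) = 44
e (X): max(-4, 41) = 41
M2 (O): min(21, 44, 41) = 21
f (X): max(36, 21) = 36
g (X): max(39, -43) = 39
M3 (O): min(36, 39) = 36
start (X): max(-2, 21, 36) = 36
At start, X picks M3 (highest: 36).
At M3, O picks f (lowest: 36).
At f, X picks aa (highest: 36).
Terminal value 36.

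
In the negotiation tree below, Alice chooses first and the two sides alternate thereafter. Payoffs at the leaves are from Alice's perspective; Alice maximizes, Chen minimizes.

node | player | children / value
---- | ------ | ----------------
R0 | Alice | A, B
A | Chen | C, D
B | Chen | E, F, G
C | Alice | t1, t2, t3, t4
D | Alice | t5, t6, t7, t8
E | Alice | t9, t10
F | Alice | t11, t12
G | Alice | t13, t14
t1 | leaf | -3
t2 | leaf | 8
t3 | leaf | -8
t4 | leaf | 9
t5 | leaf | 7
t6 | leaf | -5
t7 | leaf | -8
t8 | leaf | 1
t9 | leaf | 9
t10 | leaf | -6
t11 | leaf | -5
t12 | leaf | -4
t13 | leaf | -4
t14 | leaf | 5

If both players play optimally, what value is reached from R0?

C (Alice): max(-3, 8, -8, 9) = 9
D (Alice): max(7, -5, -8, 1) = 7
A (Chen): min(9, 7) = 7
E (Alice): max(9, -6) = 9
F (Alice): max(-5, -4) = -4
G (Alice): max(-4, 5) = 5
B (Chen): min(9, -4, 5) = -4
R0 (Alice): max(7, -4) = 7

7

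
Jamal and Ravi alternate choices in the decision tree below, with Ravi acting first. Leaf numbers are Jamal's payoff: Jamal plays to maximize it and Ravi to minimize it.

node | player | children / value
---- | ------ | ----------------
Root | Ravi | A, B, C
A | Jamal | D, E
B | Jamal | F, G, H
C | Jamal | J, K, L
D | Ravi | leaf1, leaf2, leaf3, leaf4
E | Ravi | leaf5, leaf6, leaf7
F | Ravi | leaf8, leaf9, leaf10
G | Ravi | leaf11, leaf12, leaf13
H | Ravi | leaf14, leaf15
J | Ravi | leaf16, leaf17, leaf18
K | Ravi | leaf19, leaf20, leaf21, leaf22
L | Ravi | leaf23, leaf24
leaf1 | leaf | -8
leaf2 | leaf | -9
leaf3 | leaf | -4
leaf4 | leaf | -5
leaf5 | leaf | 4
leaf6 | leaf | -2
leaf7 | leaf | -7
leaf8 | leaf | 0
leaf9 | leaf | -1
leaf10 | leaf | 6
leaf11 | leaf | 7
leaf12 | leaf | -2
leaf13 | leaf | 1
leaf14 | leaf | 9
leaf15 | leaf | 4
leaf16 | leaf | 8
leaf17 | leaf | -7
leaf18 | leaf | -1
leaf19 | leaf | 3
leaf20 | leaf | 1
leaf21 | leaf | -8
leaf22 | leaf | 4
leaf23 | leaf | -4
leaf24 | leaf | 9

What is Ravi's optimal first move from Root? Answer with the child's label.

A

D (Ravi): min(-8, -9, -4, -5) = -9
E (Ravi): min(4, -2, -7) = -7
A (Jamal): max(-9, -7) = -7
F (Ravi): min(0, -1, 6) = -1
G (Ravi): min(7, -2, 1) = -2
H (Ravi): min(9, 4) = 4
B (Jamal): max(-1, -2, 4) = 4
J (Ravi): min(8, -7, -1) = -7
K (Ravi): min(3, 1, -8, 4) = -8
L (Ravi): min(-4, 9) = -4
C (Jamal): max(-7, -8, -4) = -4
Root (Ravi): min(-7, 4, -4) = -7
Ravi at Root wants the lowest of {A=-7, B=4, C=-4}, so chooses A.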